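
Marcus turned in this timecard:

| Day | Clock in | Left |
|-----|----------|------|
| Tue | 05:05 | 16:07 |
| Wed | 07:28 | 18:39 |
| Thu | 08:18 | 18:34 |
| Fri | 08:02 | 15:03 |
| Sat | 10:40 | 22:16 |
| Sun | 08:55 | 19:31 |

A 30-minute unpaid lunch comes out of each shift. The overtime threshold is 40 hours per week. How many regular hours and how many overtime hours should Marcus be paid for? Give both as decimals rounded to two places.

Tue: 05:05–16:07 = 11 h 2 min; less 30 min break → 10 h 32 min
Wed: 07:28–18:39 = 11 h 11 min; less 30 min break → 10 h 41 min
Thu: 08:18–18:34 = 10 h 16 min; less 30 min break → 9 h 46 min
Fri: 08:02–15:03 = 7 h 1 min; less 30 min break → 6 h 31 min
Sat: 10:40–22:16 = 11 h 36 min; less 30 min break → 11 h 6 min
Sun: 08:55–19:31 = 10 h 36 min; less 30 min break → 10 h 6 min
Total worked: 58 h 42 min = 58.70 h.
Threshold 40 h → overtime 18 h 42 min, regular 40 h 0 min.

Regular 40.00 hours, overtime 18.70 hours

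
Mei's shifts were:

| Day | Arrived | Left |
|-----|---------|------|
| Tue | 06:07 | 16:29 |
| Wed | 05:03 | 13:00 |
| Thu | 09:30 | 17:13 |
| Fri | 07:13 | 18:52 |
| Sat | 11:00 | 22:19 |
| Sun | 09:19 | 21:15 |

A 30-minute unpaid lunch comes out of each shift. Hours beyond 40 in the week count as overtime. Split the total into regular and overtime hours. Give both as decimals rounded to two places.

Tue: 06:07–16:29 = 10 h 22 min; less 30 min break → 9 h 52 min
Wed: 05:03–13:00 = 7 h 57 min; less 30 min break → 7 h 27 min
Thu: 09:30–17:13 = 7 h 43 min; less 30 min break → 7 h 13 min
Fri: 07:13–18:52 = 11 h 39 min; less 30 min break → 11 h 9 min
Sat: 11:00–22:19 = 11 h 19 min; less 30 min break → 10 h 49 min
Sun: 09:19–21:15 = 11 h 56 min; less 30 min break → 11 h 26 min
Total worked: 57 h 56 min = 57.93 h.
Threshold 40 h → overtime 17 h 56 min, regular 40 h 0 min.

Regular 40.00 hours, overtime 17.93 hours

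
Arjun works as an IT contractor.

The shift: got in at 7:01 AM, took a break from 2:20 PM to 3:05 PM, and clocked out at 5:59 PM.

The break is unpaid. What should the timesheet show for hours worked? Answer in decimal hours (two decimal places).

The shift: 7:01 AM–5:59 PM = 10 h 58 min; less 45 min break → 10 h 13 min

10.22 hours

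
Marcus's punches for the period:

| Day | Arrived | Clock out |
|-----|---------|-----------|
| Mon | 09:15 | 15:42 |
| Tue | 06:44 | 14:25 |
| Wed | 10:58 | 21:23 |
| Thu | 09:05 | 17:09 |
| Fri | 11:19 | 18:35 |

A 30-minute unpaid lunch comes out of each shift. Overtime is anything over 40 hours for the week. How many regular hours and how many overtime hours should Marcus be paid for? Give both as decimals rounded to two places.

Regular 37.38 hours, overtime 0.00 hours

Mon: 09:15–15:42 = 6 h 27 min; less 30 min break → 5 h 57 min
Tue: 06:44–14:25 = 7 h 41 min; less 30 min break → 7 h 11 min
Wed: 10:58–21:23 = 10 h 25 min; less 30 min break → 9 h 55 min
Thu: 09:05–17:09 = 8 h 4 min; less 30 min break → 7 h 34 min
Fri: 11:19–18:35 = 7 h 16 min; less 30 min break → 6 h 46 min
Total worked: 37 h 23 min = 37.38 h.
Threshold 40 h → overtime 0 h 0 min, regular 37 h 23 min.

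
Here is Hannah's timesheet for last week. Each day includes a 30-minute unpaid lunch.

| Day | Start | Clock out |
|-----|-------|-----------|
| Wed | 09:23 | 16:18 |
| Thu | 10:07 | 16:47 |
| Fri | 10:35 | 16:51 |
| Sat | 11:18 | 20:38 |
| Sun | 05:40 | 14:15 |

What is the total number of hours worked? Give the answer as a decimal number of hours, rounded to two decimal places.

Wed: 09:23–16:18 = 6 h 55 min; less 30 min break → 6 h 25 min
Thu: 10:07–16:47 = 6 h 40 min; less 30 min break → 6 h 10 min
Fri: 10:35–16:51 = 6 h 16 min; less 30 min break → 5 h 46 min
Sat: 11:18–20:38 = 9 h 20 min; less 30 min break → 8 h 50 min
Sun: 05:40–14:15 = 8 h 35 min; less 30 min break → 8 h 5 min
Total: 6 h 25 min + 6 h 10 min + 5 h 46 min + 8 h 50 min + 8 h 5 min = 35 h 16 min.

35.27 hours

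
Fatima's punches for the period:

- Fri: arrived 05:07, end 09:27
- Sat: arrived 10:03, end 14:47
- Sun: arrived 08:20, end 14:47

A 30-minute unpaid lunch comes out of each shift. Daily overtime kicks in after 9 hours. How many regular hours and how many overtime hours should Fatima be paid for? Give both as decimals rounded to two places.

Fri: 05:07–09:27 = 4 h 20 min; less 30 min break → 3 h 50 min
Sat: 10:03–14:47 = 4 h 44 min; less 30 min break → 4 h 14 min
Sun: 08:20–14:47 = 6 h 27 min; less 30 min break → 5 h 57 min
Fri reg 3 h 50 min / OT 0 h 0 min; Sat reg 4 h 14 min / OT 0 h 0 min; Sun reg 5 h 57 min / OT 0 h 0 min.
Totals: regular 14 h 1 min, overtime 0 h 0 min.

Regular 14.02 hours, overtime 0.00 hours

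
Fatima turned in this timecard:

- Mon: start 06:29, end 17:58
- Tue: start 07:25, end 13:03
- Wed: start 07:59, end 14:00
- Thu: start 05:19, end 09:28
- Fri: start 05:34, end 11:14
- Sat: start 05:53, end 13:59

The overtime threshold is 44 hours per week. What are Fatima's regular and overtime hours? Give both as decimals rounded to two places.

Regular 41.05 hours, overtime 0.00 hours

Mon: 06:29–17:58 = 11 h 29 min
Tue: 07:25–13:03 = 5 h 38 min
Wed: 07:59–14:00 = 6 h 1 min
Thu: 05:19–09:28 = 4 h 9 min
Fri: 05:34–11:14 = 5 h 40 min
Sat: 05:53–13:59 = 8 h 6 min
Total worked: 41 h 3 min = 41.05 h.
Threshold 44 h → overtime 0 h 0 min, regular 41 h 3 min.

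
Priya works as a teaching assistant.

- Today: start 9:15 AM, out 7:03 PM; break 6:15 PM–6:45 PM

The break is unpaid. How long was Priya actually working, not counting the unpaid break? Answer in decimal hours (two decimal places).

Today: 9:15 AM–7:03 PM = 9 h 48 min; less 30 min break → 9 h 18 min

9.30 hours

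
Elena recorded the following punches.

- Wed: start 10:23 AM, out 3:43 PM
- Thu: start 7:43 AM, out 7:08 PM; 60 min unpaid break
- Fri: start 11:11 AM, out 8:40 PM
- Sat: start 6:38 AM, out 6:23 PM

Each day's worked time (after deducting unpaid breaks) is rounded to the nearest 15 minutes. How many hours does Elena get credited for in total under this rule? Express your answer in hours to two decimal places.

37.00 hours

Wed: 10:23 AM–3:43 PM = 5 h 20 min → rounds to 5 h 15 min
Thu: 7:43 AM–7:08 PM = 11 h 25 min − 60 min = 10 h 25 min → rounds to 10 h 30 min
Fri: 11:11 AM–8:40 PM = 9 h 29 min → rounds to 9 h 30 min
Sat: 6:38 AM–6:23 PM = 11 h 45 min → rounds to 11 h 45 min
Total credited: 37 h 0 min.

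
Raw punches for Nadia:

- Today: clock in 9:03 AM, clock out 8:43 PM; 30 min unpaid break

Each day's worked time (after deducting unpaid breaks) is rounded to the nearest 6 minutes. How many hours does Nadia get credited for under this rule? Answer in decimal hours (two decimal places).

11.20 hours

Today: 9:03 AM–8:43 PM = 11 h 40 min − 30 min = 11 h 10 min → rounds to 11 h 12 min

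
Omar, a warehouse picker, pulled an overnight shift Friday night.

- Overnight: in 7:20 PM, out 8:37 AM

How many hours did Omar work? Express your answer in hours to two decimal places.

Overnight: 7:20 PM → midnight = 4 h 40 min; midnight → 8:37 AM = 8 h 37 min; span 13 h 17 min

13.28 hours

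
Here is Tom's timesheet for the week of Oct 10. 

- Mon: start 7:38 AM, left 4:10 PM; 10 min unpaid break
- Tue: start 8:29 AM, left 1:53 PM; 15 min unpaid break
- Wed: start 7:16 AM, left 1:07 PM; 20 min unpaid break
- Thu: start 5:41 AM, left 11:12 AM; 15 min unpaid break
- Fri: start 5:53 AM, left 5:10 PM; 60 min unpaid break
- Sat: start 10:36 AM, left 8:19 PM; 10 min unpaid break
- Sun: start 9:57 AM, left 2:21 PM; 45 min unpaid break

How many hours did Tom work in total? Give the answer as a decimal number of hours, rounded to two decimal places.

Mon: 7:38 AM–4:10 PM = 8 h 32 min; less 10 min break → 8 h 22 min
Tue: 8:29 AM–1:53 PM = 5 h 24 min; less 15 min break → 5 h 9 min
Wed: 7:16 AM–1:07 PM = 5 h 51 min; less 20 min break → 5 h 31 min
Thu: 5:41 AM–11:12 AM = 5 h 31 min; less 15 min break → 5 h 16 min
Fri: 5:53 AM–5:10 PM = 11 h 17 min; less 60 min break → 10 h 17 min
Sat: 10:36 AM–8:19 PM = 9 h 43 min; less 10 min break → 9 h 33 min
Sun: 9:57 AM–2:21 PM = 4 h 24 min; less 45 min break → 3 h 39 min
Total: 8 h 22 min + 5 h 9 min + 5 h 31 min + 5 h 16 min + 10 h 17 min + 9 h 33 min + 3 h 39 min = 47 h 47 min.

47.78 hours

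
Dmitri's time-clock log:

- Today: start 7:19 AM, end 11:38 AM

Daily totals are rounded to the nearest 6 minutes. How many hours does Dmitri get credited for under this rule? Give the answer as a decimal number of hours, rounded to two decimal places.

4.30 hours

Today: 7:19 AM–11:38 AM = 4 h 19 min → rounds to 4 h 18 min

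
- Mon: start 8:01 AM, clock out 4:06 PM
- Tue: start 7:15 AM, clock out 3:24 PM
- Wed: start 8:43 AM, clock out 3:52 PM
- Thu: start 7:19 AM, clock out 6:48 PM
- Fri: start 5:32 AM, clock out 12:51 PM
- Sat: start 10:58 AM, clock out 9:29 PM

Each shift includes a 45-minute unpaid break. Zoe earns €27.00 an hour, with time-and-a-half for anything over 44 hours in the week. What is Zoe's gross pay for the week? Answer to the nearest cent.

Mon: 8:01 AM–4:06 PM = 8 h 5 min; less 45 min break → 7 h 20 min
Tue: 7:15 AM–3:24 PM = 8 h 9 min; less 45 min break → 7 h 24 min
Wed: 8:43 AM–3:52 PM = 7 h 9 min; less 45 min break → 6 h 24 min
Thu: 7:19 AM–6:48 PM = 11 h 29 min; less 45 min break → 10 h 44 min
Fri: 5:32 AM–12:51 PM = 7 h 19 min; less 45 min break → 6 h 34 min
Sat: 10:58 AM–9:29 PM = 10 h 31 min; less 45 min break → 9 h 46 min
Total worked: 48 h 12 min = 2892 min.
Regular 44 h 0 min = 2640 min at €27.00/h; overtime 4 h 12 min = 252 min at €40.50/h.
Pay = (2640 × €27.00 + 252 × €40.50) ÷ 60 = €1358.10.

€1358.10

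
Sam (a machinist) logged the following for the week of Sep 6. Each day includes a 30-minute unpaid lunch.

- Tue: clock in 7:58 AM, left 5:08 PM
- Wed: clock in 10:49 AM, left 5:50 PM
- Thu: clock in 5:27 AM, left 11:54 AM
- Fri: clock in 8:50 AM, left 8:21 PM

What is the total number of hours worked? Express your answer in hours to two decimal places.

32.15 hours

Tue: 7:58 AM–5:08 PM = 9 h 10 min; less 30 min break → 8 h 40 min
Wed: 10:49 AM–5:50 PM = 7 h 1 min; less 30 min break → 6 h 31 min
Thu: 5:27 AM–11:54 AM = 6 h 27 min; less 30 min break → 5 h 57 min
Fri: 8:50 AM–8:21 PM = 11 h 31 min; less 30 min break → 11 h 1 min
Total: 8 h 40 min + 6 h 31 min + 5 h 57 min + 11 h 1 min = 32 h 9 min.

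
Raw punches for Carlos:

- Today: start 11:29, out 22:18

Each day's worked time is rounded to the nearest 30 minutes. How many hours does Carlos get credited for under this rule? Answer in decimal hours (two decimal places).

11.00 hours

Today: 11:29–22:18 = 10 h 49 min → rounds to 11 h 0 min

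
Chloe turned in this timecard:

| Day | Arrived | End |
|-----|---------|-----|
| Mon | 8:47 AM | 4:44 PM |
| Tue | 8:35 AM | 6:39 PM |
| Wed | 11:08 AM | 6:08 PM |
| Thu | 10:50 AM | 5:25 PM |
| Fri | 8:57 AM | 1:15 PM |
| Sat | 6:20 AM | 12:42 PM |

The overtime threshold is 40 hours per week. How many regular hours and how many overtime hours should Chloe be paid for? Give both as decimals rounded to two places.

Regular 40.00 hours, overtime 2.27 hours

Mon: 8:47 AM–4:44 PM = 7 h 57 min
Tue: 8:35 AM–6:39 PM = 10 h 4 min
Wed: 11:08 AM–6:08 PM = 7 h 0 min
Thu: 10:50 AM–5:25 PM = 6 h 35 min
Fri: 8:57 AM–1:15 PM = 4 h 18 min
Sat: 6:20 AM–12:42 PM = 6 h 22 min
Total worked: 42 h 16 min = 42.27 h.
Threshold 40 h → overtime 2 h 16 min, regular 40 h 0 min.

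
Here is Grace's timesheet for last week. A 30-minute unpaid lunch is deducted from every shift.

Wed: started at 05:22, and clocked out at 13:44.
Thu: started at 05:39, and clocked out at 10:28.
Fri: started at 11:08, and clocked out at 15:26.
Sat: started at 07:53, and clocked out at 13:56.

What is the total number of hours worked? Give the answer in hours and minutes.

Wed: 05:22–13:44 = 8 h 22 min; less 30 min break → 7 h 52 min
Thu: 05:39–10:28 = 4 h 49 min; less 30 min break → 4 h 19 min
Fri: 11:08–15:26 = 4 h 18 min; less 30 min break → 3 h 48 min
Sat: 07:53–13:56 = 6 h 3 min; less 30 min break → 5 h 33 min
Total: 7 h 52 min + 4 h 19 min + 3 h 48 min + 5 h 33 min = 21 h 32 min.

21 h 32 min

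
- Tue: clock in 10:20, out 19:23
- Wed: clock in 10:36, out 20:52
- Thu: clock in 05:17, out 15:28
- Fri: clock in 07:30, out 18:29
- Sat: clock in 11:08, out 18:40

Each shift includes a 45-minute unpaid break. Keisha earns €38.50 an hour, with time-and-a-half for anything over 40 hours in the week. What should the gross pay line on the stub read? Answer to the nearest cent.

Tue: 10:20–19:23 = 9 h 3 min; less 45 min break → 8 h 18 min
Wed: 10:36–20:52 = 10 h 16 min; less 45 min break → 9 h 31 min
Thu: 05:17–15:28 = 10 h 11 min; less 45 min break → 9 h 26 min
Fri: 07:30–18:29 = 10 h 59 min; less 45 min break → 10 h 14 min
Sat: 11:08–18:40 = 7 h 32 min; less 45 min break → 6 h 47 min
Total worked: 44 h 16 min = 2656 min.
Regular 40 h 0 min = 2400 min at €38.50/h; overtime 4 h 16 min = 256 min at €57.75/h.
Pay = (2400 × €38.50 + 256 × €57.75) ÷ 60 = €1786.40.

€1786.40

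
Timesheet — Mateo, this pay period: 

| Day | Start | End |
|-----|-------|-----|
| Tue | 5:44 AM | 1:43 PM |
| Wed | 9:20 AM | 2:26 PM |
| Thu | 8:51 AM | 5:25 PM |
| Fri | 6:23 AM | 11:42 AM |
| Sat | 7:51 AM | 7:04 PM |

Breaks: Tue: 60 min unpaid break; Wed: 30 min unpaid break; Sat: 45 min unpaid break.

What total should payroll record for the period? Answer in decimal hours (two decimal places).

Tue: 5:44 AM–1:43 PM = 7 h 59 min; less 60 min break → 6 h 59 min
Wed: 9:20 AM–2:26 PM = 5 h 6 min; less 30 min break → 4 h 36 min
Thu: 8:51 AM–5:25 PM = 8 h 34 min
Fri: 6:23 AM–11:42 AM = 5 h 19 min
Sat: 7:51 AM–7:04 PM = 11 h 13 min; less 45 min break → 10 h 28 min
Total: 6 h 59 min + 4 h 36 min + 8 h 34 min + 5 h 19 min + 10 h 28 min = 35 h 56 min.

35.93 hours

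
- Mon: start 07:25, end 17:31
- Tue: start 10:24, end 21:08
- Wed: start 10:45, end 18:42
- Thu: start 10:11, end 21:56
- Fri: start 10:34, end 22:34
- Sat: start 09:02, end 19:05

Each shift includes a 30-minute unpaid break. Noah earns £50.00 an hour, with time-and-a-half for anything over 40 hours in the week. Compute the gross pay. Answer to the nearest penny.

Mon: 07:25–17:31 = 10 h 6 min; less 30 min break → 9 h 36 min
Tue: 10:24–21:08 = 10 h 44 min; less 30 min break → 10 h 14 min
Wed: 10:45–18:42 = 7 h 57 min; less 30 min break → 7 h 27 min
Thu: 10:11–21:56 = 11 h 45 min; less 30 min break → 11 h 15 min
Fri: 10:34–22:34 = 12 h 0 min; less 30 min break → 11 h 30 min
Sat: 09:02–19:05 = 10 h 3 min; less 30 min break → 9 h 33 min
Total worked: 59 h 35 min = 3575 min.
Regular 40 h 0 min = 2400 min at £50.00/h; overtime 19 h 35 min = 1175 min at £75.00/h.
Pay = (2400 × £50.00 + 1175 × £75.00) ÷ 60 = £3468.75.

£3468.75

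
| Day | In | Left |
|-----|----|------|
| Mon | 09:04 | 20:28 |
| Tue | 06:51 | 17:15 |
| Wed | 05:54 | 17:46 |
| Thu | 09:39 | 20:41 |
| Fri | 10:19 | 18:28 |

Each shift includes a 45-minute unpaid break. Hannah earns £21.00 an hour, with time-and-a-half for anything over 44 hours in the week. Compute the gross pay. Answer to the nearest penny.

£1084.65

Mon: 09:04–20:28 = 11 h 24 min; less 45 min break → 10 h 39 min
Tue: 06:51–17:15 = 10 h 24 min; less 45 min break → 9 h 39 min
Wed: 05:54–17:46 = 11 h 52 min; less 45 min break → 11 h 7 min
Thu: 09:39–20:41 = 11 h 2 min; less 45 min break → 10 h 17 min
Fri: 10:19–18:28 = 8 h 9 min; less 45 min break → 7 h 24 min
Total worked: 49 h 6 min = 2946 min.
Regular 44 h 0 min = 2640 min at £21.00/h; overtime 5 h 6 min = 306 min at £31.50/h.
Pay = (2640 × £21.00 + 306 × £31.50) ÷ 60 = £1084.65.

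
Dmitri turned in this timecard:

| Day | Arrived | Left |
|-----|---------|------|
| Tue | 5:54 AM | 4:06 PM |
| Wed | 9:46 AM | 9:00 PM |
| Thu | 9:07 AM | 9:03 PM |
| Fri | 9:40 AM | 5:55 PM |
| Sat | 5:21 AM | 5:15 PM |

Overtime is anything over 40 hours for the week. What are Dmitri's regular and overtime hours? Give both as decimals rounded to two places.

Regular 40.00 hours, overtime 13.52 hours

Tue: 5:54 AM–4:06 PM = 10 h 12 min
Wed: 9:46 AM–9:00 PM = 11 h 14 min
Thu: 9:07 AM–9:03 PM = 11 h 56 min
Fri: 9:40 AM–5:55 PM = 8 h 15 min
Sat: 5:21 AM–5:15 PM = 11 h 54 min
Total worked: 53 h 31 min = 53.52 h.
Threshold 40 h → overtime 13 h 31 min, regular 40 h 0 min.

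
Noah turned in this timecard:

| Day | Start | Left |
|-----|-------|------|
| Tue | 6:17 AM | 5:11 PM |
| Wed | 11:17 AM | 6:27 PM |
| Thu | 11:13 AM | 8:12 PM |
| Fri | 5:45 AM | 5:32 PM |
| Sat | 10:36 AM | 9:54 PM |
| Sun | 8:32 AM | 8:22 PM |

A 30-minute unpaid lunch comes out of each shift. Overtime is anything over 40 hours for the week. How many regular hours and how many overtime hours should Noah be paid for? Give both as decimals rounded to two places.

Tue: 6:17 AM–5:11 PM = 10 h 54 min; less 30 min break → 10 h 24 min
Wed: 11:17 AM–6:27 PM = 7 h 10 min; less 30 min break → 6 h 40 min
Thu: 11:13 AM–8:12 PM = 8 h 59 min; less 30 min break → 8 h 29 min
Fri: 5:45 AM–5:32 PM = 11 h 47 min; less 30 min break → 11 h 17 min
Sat: 10:36 AM–9:54 PM = 11 h 18 min; less 30 min break → 10 h 48 min
Sun: 8:32 AM–8:22 PM = 11 h 50 min; less 30 min break → 11 h 20 min
Total worked: 58 h 58 min = 58.97 h.
Threshold 40 h → overtime 18 h 58 min, regular 40 h 0 min.

Regular 40.00 hours, overtime 18.97 hours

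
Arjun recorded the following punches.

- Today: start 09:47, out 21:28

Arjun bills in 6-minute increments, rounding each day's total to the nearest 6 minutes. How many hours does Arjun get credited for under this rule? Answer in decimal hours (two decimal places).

Today: 09:47–21:28 = 11 h 41 min → rounds to 11 h 42 min

11.70 hours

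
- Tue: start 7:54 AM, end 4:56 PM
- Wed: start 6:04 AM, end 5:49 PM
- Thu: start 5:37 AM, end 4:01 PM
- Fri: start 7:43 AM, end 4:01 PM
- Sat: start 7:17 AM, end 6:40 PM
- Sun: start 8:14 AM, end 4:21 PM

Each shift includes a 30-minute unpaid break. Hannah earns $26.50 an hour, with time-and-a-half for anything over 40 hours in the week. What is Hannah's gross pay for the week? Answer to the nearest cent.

$1695.34

Tue: 7:54 AM–4:56 PM = 9 h 2 min; less 30 min break → 8 h 32 min
Wed: 6:04 AM–5:49 PM = 11 h 45 min; less 30 min break → 11 h 15 min
Thu: 5:37 AM–4:01 PM = 10 h 24 min; less 30 min break → 9 h 54 min
Fri: 7:43 AM–4:01 PM = 8 h 18 min; less 30 min break → 7 h 48 min
Sat: 7:17 AM–6:40 PM = 11 h 23 min; less 30 min break → 10 h 53 min
Sun: 8:14 AM–4:21 PM = 8 h 7 min; less 30 min break → 7 h 37 min
Total worked: 55 h 59 min = 3359 min.
Regular 40 h 0 min = 2400 min at $26.50/h; overtime 15 h 59 min = 959 min at $39.75/h.
Pay = (2400 × $26.50 + 959 × $39.75) ÷ 60 = $1695.34.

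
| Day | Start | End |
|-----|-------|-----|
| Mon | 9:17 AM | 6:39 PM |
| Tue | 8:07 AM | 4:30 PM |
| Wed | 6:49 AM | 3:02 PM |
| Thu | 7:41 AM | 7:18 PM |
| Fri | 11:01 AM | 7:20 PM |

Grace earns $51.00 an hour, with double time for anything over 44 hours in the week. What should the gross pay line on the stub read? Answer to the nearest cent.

Mon: 9:17 AM–6:39 PM = 9 h 22 min
Tue: 8:07 AM–4:30 PM = 8 h 23 min
Wed: 6:49 AM–3:02 PM = 8 h 13 min
Thu: 7:41 AM–7:18 PM = 11 h 37 min
Fri: 11:01 AM–7:20 PM = 8 h 19 min
Total worked: 45 h 54 min = 2754 min.
Regular 44 h 0 min = 2640 min at $51.00/h; overtime 1 h 54 min = 114 min at $102.00/h.
Pay = (2640 × $51.00 + 114 × $102.00) ÷ 60 = $2437.80.

$2437.80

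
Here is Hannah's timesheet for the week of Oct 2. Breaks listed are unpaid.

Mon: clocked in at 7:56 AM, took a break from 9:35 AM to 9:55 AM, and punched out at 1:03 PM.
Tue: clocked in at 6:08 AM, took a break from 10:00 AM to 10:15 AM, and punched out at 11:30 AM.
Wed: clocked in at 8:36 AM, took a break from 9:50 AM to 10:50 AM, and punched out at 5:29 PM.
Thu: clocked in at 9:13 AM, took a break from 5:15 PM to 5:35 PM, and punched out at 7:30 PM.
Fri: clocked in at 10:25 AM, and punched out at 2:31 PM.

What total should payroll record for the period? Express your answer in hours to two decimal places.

Mon: 7:56 AM–1:03 PM = 5 h 7 min; less 20 min break → 4 h 47 min
Tue: 6:08 AM–11:30 AM = 5 h 22 min; less 15 min break → 5 h 7 min
Wed: 8:36 AM–5:29 PM = 8 h 53 min; less 60 min break → 7 h 53 min
Thu: 9:13 AM–7:30 PM = 10 h 17 min; less 20 min break → 9 h 57 min
Fri: 10:25 AM–2:31 PM = 4 h 6 min
Total: 4 h 47 min + 5 h 7 min + 7 h 53 min + 9 h 57 min + 4 h 6 min = 31 h 50 min.

31.83 hours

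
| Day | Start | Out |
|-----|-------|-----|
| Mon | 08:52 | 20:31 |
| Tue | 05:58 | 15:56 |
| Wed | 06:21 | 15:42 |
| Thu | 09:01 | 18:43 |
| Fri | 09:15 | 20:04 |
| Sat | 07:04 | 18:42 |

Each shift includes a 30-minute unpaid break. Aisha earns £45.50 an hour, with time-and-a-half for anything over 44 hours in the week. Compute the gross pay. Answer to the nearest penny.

Mon: 08:52–20:31 = 11 h 39 min; less 30 min break → 11 h 9 min
Tue: 05:58–15:56 = 9 h 58 min; less 30 min break → 9 h 28 min
Wed: 06:21–15:42 = 9 h 21 min; less 30 min break → 8 h 51 min
Thu: 09:01–18:43 = 9 h 42 min; less 30 min break → 9 h 12 min
Fri: 09:15–20:04 = 10 h 49 min; less 30 min break → 10 h 19 min
Sat: 07:04–18:42 = 11 h 38 min; less 30 min break → 11 h 8 min
Total worked: 60 h 7 min = 3607 min.
Regular 44 h 0 min = 2640 min at £45.50/h; overtime 16 h 7 min = 967 min at £68.25/h.
Pay = (2640 × £45.50 + 967 × £68.25) ÷ 60 = £3101.96.

£3101.96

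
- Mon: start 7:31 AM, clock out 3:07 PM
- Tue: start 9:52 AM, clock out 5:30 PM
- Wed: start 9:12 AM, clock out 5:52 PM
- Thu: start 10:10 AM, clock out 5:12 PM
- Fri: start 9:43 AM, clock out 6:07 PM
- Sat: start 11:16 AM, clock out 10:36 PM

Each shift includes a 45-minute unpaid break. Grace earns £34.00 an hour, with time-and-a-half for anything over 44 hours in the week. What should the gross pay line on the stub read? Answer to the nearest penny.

£1606.50

Mon: 7:31 AM–3:07 PM = 7 h 36 min; less 45 min break → 6 h 51 min
Tue: 9:52 AM–5:30 PM = 7 h 38 min; less 45 min break → 6 h 53 min
Wed: 9:12 AM–5:52 PM = 8 h 40 min; less 45 min break → 7 h 55 min
Thu: 10:10 AM–5:12 PM = 7 h 2 min; less 45 min break → 6 h 17 min
Fri: 9:43 AM–6:07 PM = 8 h 24 min; less 45 min break → 7 h 39 min
Sat: 11:16 AM–10:36 PM = 11 h 20 min; less 45 min break → 10 h 35 min
Total worked: 46 h 10 min = 2770 min.
Regular 44 h 0 min = 2640 min at £34.00/h; overtime 2 h 10 min = 130 min at £51.00/h.
Pay = (2640 × £34.00 + 130 × £51.00) ÷ 60 = £1606.50.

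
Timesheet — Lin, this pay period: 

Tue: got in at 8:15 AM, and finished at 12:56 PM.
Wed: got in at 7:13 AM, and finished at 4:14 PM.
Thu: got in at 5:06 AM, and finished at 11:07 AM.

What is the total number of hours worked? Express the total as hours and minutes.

Tue: 8:15 AM–12:56 PM = 4 h 41 min
Wed: 7:13 AM–4:14 PM = 9 h 1 min
Thu: 5:06 AM–11:07 AM = 6 h 1 min
Total: 4 h 41 min + 9 h 1 min + 6 h 1 min = 19 h 43 min.

19 h 43 min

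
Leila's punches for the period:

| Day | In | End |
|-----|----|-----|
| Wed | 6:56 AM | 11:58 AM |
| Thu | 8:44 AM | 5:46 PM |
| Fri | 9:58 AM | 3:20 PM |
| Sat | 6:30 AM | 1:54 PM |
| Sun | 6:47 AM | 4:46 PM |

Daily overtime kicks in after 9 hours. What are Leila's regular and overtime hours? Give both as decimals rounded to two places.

Wed: 6:56 AM–11:58 AM = 5 h 2 min
Thu: 8:44 AM–5:46 PM = 9 h 2 min
Fri: 9:58 AM–3:20 PM = 5 h 22 min
Sat: 6:30 AM–1:54 PM = 7 h 24 min
Sun: 6:47 AM–4:46 PM = 9 h 59 min
Wed reg 5 h 2 min / OT 0 h 0 min; Thu reg 9 h 0 min / OT 0 h 2 min; Fri reg 5 h 22 min / OT 0 h 0 min; Sat reg 7 h 24 min / OT 0 h 0 min; Sun reg 9 h 0 min / OT 0 h 59 min.
Totals: regular 35 h 48 min, overtime 1 h 1 min.

Regular 35.80 hours, overtime 1.02 hours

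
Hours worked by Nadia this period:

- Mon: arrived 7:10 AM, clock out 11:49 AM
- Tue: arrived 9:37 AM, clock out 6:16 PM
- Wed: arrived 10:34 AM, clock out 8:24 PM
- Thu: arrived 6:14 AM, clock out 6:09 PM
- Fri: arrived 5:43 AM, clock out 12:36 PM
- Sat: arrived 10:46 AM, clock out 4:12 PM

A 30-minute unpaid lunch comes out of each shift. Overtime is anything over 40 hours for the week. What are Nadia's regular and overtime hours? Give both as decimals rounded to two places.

Mon: 7:10 AM–11:49 AM = 4 h 39 min; less 30 min break → 4 h 9 min
Tue: 9:37 AM–6:16 PM = 8 h 39 min; less 30 min break → 8 h 9 min
Wed: 10:34 AM–8:24 PM = 9 h 50 min; less 30 min break → 9 h 20 min
Thu: 6:14 AM–6:09 PM = 11 h 55 min; less 30 min break → 11 h 25 min
Fri: 5:43 AM–12:36 PM = 6 h 53 min; less 30 min break → 6 h 23 min
Sat: 10:46 AM–4:12 PM = 5 h 26 min; less 30 min break → 4 h 56 min
Total worked: 44 h 22 min = 44.37 h.
Threshold 40 h → overtime 4 h 22 min, regular 40 h 0 min.

Regular 40.00 hours, overtime 4.37 hours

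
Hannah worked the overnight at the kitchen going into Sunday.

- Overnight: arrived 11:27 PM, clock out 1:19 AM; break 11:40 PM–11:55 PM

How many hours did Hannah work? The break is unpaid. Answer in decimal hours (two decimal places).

1.62 hours

Overnight: 11:27 PM → midnight = 0 h 33 min; midnight → 1:19 AM = 1 h 19 min; span 1 h 52 min; less 15 min break → 1 h 37 min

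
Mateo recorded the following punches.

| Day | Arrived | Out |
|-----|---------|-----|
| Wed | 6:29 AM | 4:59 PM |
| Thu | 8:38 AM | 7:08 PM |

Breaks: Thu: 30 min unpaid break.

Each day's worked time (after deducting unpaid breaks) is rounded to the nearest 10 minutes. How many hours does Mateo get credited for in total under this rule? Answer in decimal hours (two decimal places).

20.50 hours

Wed: 6:29 AM–4:59 PM = 10 h 30 min → rounds to 10 h 30 min
Thu: 8:38 AM–7:08 PM = 10 h 30 min − 30 min = 10 h 0 min → rounds to 10 h 0 min
Total credited: 20 h 30 min.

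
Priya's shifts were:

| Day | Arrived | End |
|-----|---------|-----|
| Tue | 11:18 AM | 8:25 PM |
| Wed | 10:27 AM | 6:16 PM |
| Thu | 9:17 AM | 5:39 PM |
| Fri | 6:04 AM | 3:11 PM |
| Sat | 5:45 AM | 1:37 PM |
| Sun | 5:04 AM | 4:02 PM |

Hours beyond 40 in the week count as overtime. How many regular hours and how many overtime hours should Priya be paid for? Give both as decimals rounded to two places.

Tue: 11:18 AM–8:25 PM = 9 h 7 min
Wed: 10:27 AM–6:16 PM = 7 h 49 min
Thu: 9:17 AM–5:39 PM = 8 h 22 min
Fri: 6:04 AM–3:11 PM = 9 h 7 min
Sat: 5:45 AM–1:37 PM = 7 h 52 min
Sun: 5:04 AM–4:02 PM = 10 h 58 min
Total worked: 53 h 15 min = 53.25 h.
Threshold 40 h → overtime 13 h 15 min, regular 40 h 0 min.

Regular 40.00 hours, overtime 13.25 hours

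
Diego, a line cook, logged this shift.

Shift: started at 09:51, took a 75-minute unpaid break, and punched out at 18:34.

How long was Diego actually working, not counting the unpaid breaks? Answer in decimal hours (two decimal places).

Shift: 09:51–18:34 = 8 h 43 min; less 75 min break → 7 h 28 min

7.47 hours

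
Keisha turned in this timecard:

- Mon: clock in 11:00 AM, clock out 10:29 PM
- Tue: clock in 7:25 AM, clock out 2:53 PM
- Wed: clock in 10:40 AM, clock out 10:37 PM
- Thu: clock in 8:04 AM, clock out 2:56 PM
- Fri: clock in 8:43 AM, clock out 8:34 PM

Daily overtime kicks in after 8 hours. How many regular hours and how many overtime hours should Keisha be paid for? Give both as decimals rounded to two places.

Mon: 11:00 AM–10:29 PM = 11 h 29 min
Tue: 7:25 AM–2:53 PM = 7 h 28 min
Wed: 10:40 AM–10:37 PM = 11 h 57 min
Thu: 8:04 AM–2:56 PM = 6 h 52 min
Fri: 8:43 AM–8:34 PM = 11 h 51 min
Mon reg 8 h 0 min / OT 3 h 29 min; Tue reg 7 h 28 min / OT 0 h 0 min; Wed reg 8 h 0 min / OT 3 h 57 min; Thu reg 6 h 52 min / OT 0 h 0 min; Fri reg 8 h 0 min / OT 3 h 51 min.
Totals: regular 38 h 20 min, overtime 11 h 17 min.

Regular 38.33 hours, overtime 11.28 hours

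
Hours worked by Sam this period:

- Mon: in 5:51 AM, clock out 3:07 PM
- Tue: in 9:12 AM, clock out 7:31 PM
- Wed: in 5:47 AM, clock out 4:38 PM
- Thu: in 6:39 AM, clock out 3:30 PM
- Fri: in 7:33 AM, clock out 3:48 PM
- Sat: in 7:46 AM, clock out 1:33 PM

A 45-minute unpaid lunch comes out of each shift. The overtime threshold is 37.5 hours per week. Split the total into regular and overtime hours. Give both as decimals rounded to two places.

Regular 37.50 hours, overtime 11.32 hours

Mon: 5:51 AM–3:07 PM = 9 h 16 min; less 45 min break → 8 h 31 min
Tue: 9:12 AM–7:31 PM = 10 h 19 min; less 45 min break → 9 h 34 min
Wed: 5:47 AM–4:38 PM = 10 h 51 min; less 45 min break → 10 h 6 min
Thu: 6:39 AM–3:30 PM = 8 h 51 min; less 45 min break → 8 h 6 min
Fri: 7:33 AM–3:48 PM = 8 h 15 min; less 45 min break → 7 h 30 min
Sat: 7:46 AM–1:33 PM = 5 h 47 min; less 45 min break → 5 h 2 min
Total worked: 48 h 49 min = 48.82 h.
Threshold 37.5 h → overtime 11 h 19 min, regular 37 h 30 min.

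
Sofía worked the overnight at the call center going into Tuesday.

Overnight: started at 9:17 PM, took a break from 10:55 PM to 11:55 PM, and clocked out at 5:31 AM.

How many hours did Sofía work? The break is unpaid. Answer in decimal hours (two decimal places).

7.23 hours

Overnight: 9:17 PM → midnight = 2 h 43 min; midnight → 5:31 AM = 5 h 31 min; span 8 h 14 min; less 60 min break → 7 h 14 min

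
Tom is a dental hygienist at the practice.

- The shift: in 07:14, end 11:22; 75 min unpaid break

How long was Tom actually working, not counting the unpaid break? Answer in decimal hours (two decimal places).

2.88 hours

The shift: 07:14–11:22 = 4 h 8 min; less 75 min break → 2 h 53 min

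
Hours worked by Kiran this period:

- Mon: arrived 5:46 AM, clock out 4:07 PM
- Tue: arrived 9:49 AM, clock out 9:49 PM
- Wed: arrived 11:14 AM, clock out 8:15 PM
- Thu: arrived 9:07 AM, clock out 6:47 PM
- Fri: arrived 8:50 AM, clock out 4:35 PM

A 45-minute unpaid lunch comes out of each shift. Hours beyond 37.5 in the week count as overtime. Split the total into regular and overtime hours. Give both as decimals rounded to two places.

Mon: 5:46 AM–4:07 PM = 10 h 21 min; less 45 min break → 9 h 36 min
Tue: 9:49 AM–9:49 PM = 12 h 0 min; less 45 min break → 11 h 15 min
Wed: 11:14 AM–8:15 PM = 9 h 1 min; less 45 min break → 8 h 16 min
Thu: 9:07 AM–6:47 PM = 9 h 40 min; less 45 min break → 8 h 55 min
Fri: 8:50 AM–4:35 PM = 7 h 45 min; less 45 min break → 7 h 0 min
Total worked: 45 h 2 min = 45.03 h.
Threshold 37.5 h → overtime 7 h 32 min, regular 37 h 30 min.

Regular 37.50 hours, overtime 7.53 hours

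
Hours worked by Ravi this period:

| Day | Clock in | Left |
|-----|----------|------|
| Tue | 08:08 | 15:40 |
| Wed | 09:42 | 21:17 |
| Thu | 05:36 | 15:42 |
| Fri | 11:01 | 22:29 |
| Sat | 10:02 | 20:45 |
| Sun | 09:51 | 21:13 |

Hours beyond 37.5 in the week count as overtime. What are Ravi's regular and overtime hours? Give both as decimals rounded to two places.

Tue: 08:08–15:40 = 7 h 32 min
Wed: 09:42–21:17 = 11 h 35 min
Thu: 05:36–15:42 = 10 h 6 min
Fri: 11:01–22:29 = 11 h 28 min
Sat: 10:02–20:45 = 10 h 43 min
Sun: 09:51–21:13 = 11 h 22 min
Total worked: 62 h 46 min = 62.77 h.
Threshold 37.5 h → overtime 25 h 16 min, regular 37 h 30 min.

Regular 37.50 hours, overtime 25.27 hours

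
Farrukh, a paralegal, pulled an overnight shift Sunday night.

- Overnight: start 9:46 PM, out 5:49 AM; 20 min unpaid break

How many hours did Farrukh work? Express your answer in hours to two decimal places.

Overnight: 9:46 PM → midnight = 2 h 14 min; midnight → 5:49 AM = 5 h 49 min; span 8 h 3 min; less 20 min break → 7 h 43 min

7.72 hours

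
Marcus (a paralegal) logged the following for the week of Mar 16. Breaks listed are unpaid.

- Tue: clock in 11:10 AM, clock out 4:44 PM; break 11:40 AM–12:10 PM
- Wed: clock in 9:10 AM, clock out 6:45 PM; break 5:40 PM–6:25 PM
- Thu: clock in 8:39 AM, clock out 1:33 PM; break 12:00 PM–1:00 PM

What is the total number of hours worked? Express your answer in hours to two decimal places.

Tue: 11:10 AM–4:44 PM = 5 h 34 min; less 30 min break → 5 h 4 min
Wed: 9:10 AM–6:45 PM = 9 h 35 min; less 45 min break → 8 h 50 min
Thu: 8:39 AM–1:33 PM = 4 h 54 min; less 60 min break → 3 h 54 min
Total: 5 h 4 min + 8 h 50 min + 3 h 54 min = 17 h 48 min.

17.80 hours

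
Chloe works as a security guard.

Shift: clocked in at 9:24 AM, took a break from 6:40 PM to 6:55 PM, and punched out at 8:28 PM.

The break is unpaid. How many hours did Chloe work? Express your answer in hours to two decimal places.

10.82 hours

Shift: 9:24 AM–8:28 PM = 11 h 4 min; less 15 min break → 10 h 49 min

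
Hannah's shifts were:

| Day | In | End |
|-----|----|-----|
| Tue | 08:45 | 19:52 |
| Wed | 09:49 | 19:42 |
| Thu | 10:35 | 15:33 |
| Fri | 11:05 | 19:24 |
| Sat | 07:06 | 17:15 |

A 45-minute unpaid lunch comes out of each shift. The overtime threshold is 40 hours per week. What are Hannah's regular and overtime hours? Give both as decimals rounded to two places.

Tue: 08:45–19:52 = 11 h 7 min; less 45 min break → 10 h 22 min
Wed: 09:49–19:42 = 9 h 53 min; less 45 min break → 9 h 8 min
Thu: 10:35–15:33 = 4 h 58 min; less 45 min break → 4 h 13 min
Fri: 11:05–19:24 = 8 h 19 min; less 45 min break → 7 h 34 min
Sat: 07:06–17:15 = 10 h 9 min; less 45 min break → 9 h 24 min
Total worked: 40 h 41 min = 40.68 h.
Threshold 40 h → overtime 0 h 41 min, regular 40 h 0 min.

Regular 40.00 hours, overtime 0.68 hours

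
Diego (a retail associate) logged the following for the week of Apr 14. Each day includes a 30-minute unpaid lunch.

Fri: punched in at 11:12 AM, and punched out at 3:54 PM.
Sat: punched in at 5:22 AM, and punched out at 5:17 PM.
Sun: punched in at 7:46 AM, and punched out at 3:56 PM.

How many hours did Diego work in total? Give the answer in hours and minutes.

23 h 17 min

Fri: 11:12 AM–3:54 PM = 4 h 42 min; less 30 min break → 4 h 12 min
Sat: 5:22 AM–5:17 PM = 11 h 55 min; less 30 min break → 11 h 25 min
Sun: 7:46 AM–3:56 PM = 8 h 10 min; less 30 min break → 7 h 40 min
Total: 4 h 12 min + 11 h 25 min + 7 h 40 min = 23 h 17 min.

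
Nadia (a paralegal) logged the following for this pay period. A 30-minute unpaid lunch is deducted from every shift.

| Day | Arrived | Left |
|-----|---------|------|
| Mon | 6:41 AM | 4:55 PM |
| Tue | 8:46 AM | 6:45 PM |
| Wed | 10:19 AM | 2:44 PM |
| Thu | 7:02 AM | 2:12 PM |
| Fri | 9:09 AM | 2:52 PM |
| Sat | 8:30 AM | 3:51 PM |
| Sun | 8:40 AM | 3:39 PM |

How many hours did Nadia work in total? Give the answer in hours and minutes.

48 h 21 min

Mon: 6:41 AM–4:55 PM = 10 h 14 min; less 30 min break → 9 h 44 min
Tue: 8:46 AM–6:45 PM = 9 h 59 min; less 30 min break → 9 h 29 min
Wed: 10:19 AM–2:44 PM = 4 h 25 min; less 30 min break → 3 h 55 min
Thu: 7:02 AM–2:12 PM = 7 h 10 min; less 30 min break → 6 h 40 min
Fri: 9:09 AM–2:52 PM = 5 h 43 min; less 30 min break → 5 h 13 min
Sat: 8:30 AM–3:51 PM = 7 h 21 min; less 30 min break → 6 h 51 min
Sun: 8:40 AM–3:39 PM = 6 h 59 min; less 30 min break → 6 h 29 min
Total: 9 h 44 min + 9 h 29 min + 3 h 55 min + 6 h 40 min + 5 h 13 min + 6 h 51 min + 6 h 29 min = 48 h 21 min.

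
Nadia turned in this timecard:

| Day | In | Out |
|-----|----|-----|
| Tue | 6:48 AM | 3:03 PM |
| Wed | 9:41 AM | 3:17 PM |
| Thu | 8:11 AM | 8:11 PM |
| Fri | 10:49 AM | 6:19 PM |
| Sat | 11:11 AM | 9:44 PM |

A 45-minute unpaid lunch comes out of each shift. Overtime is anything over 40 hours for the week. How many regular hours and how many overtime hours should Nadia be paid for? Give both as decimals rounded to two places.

Regular 40.00 hours, overtime 0.15 hours

Tue: 6:48 AM–3:03 PM = 8 h 15 min; less 45 min break → 7 h 30 min
Wed: 9:41 AM–3:17 PM = 5 h 36 min; less 45 min break → 4 h 51 min
Thu: 8:11 AM–8:11 PM = 12 h 0 min; less 45 min break → 11 h 15 min
Fri: 10:49 AM–6:19 PM = 7 h 30 min; less 45 min break → 6 h 45 min
Sat: 11:11 AM–9:44 PM = 10 h 33 min; less 45 min break → 9 h 48 min
Total worked: 40 h 9 min = 40.15 h.
Threshold 40 h → overtime 0 h 9 min, regular 40 h 0 min.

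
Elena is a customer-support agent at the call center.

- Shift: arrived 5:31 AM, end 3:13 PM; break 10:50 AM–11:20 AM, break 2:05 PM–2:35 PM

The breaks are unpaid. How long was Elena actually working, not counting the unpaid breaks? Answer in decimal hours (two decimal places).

Shift: 5:31 AM–3:13 PM = 9 h 42 min; less 60 min break → 8 h 42 min

8.70 hours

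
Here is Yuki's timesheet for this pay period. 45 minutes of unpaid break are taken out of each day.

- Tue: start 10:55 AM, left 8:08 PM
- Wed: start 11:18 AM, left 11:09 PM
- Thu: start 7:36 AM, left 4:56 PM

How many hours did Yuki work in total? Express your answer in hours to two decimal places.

28.15 hours

Tue: 10:55 AM–8:08 PM = 9 h 13 min; less 45 min break → 8 h 28 min
Wed: 11:18 AM–11:09 PM = 11 h 51 min; less 45 min break → 11 h 6 min
Thu: 7:36 AM–4:56 PM = 9 h 20 min; less 45 min break → 8 h 35 min
Total: 8 h 28 min + 11 h 6 min + 8 h 35 min = 28 h 9 min.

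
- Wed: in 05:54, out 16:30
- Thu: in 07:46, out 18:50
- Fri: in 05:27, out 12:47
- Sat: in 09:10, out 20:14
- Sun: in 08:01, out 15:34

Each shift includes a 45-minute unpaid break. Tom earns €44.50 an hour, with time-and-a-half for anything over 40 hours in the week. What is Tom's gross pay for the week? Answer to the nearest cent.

Wed: 05:54–16:30 = 10 h 36 min; less 45 min break → 9 h 51 min
Thu: 07:46–18:50 = 11 h 4 min; less 45 min break → 10 h 19 min
Fri: 05:27–12:47 = 7 h 20 min; less 45 min break → 6 h 35 min
Sat: 09:10–20:14 = 11 h 4 min; less 45 min break → 10 h 19 min
Sun: 08:01–15:34 = 7 h 33 min; less 45 min break → 6 h 48 min
Total worked: 43 h 52 min = 2632 min.
Regular 40 h 0 min = 2400 min at €44.50/h; overtime 3 h 52 min = 232 min at €66.75/h.
Pay = (2400 × €44.50 + 232 × €66.75) ÷ 60 = €2038.10.

€2038.10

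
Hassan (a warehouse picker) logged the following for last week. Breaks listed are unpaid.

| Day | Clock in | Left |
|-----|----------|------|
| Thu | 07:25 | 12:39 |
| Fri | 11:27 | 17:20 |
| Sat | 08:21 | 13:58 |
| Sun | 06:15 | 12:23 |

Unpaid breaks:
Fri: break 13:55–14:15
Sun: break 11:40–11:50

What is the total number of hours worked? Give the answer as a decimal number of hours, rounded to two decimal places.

22.37 hours

Thu: 07:25–12:39 = 5 h 14 min
Fri: 11:27–17:20 = 5 h 53 min; less 20 min break → 5 h 33 min
Sat: 08:21–13:58 = 5 h 37 min
Sun: 06:15–12:23 = 6 h 8 min; less 10 min break → 5 h 58 min
Total: 5 h 14 min + 5 h 33 min + 5 h 37 min + 5 h 58 min = 22 h 22 min.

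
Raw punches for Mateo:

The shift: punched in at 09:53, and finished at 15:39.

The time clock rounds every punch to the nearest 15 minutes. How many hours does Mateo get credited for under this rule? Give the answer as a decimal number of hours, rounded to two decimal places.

The shift: in 09:53→10:00, out 15:39→15:45; 5 h 45 min

5.75 hours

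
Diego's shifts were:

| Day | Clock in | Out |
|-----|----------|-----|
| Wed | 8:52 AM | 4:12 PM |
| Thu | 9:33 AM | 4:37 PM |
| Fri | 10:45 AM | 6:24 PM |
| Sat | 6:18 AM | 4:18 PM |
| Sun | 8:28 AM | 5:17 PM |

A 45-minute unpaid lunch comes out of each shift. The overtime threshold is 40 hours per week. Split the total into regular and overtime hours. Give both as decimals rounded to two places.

Wed: 8:52 AM–4:12 PM = 7 h 20 min; less 45 min break → 6 h 35 min
Thu: 9:33 AM–4:37 PM = 7 h 4 min; less 45 min break → 6 h 19 min
Fri: 10:45 AM–6:24 PM = 7 h 39 min; less 45 min break → 6 h 54 min
Sat: 6:18 AM–4:18 PM = 10 h 0 min; less 45 min break → 9 h 15 min
Sun: 8:28 AM–5:17 PM = 8 h 49 min; less 45 min break → 8 h 4 min
Total worked: 37 h 7 min = 37.12 h.
Threshold 40 h → overtime 0 h 0 min, regular 37 h 7 min.

Regular 37.12 hours, overtime 0.00 hours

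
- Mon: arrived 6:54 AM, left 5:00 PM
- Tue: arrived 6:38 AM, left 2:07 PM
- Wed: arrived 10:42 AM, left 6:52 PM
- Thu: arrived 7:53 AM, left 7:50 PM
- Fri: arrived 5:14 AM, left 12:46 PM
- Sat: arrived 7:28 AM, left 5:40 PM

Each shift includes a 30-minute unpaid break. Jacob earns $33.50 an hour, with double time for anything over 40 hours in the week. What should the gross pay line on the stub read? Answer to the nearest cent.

Mon: 6:54 AM–5:00 PM = 10 h 6 min; less 30 min break → 9 h 36 min
Tue: 6:38 AM–2:07 PM = 7 h 29 min; less 30 min break → 6 h 59 min
Wed: 10:42 AM–6:52 PM = 8 h 10 min; less 30 min break → 7 h 40 min
Thu: 7:53 AM–7:50 PM = 11 h 57 min; less 30 min break → 11 h 27 min
Fri: 5:14 AM–12:46 PM = 7 h 32 min; less 30 min break → 7 h 2 min
Sat: 7:28 AM–5:40 PM = 10 h 12 min; less 30 min break → 9 h 42 min
Total worked: 52 h 26 min = 3146 min.
Regular 40 h 0 min = 2400 min at $33.50/h; overtime 12 h 26 min = 746 min at $67.00/h.
Pay = (2400 × $33.50 + 746 × $67.00) ÷ 60 = $2173.03.

$2173.03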